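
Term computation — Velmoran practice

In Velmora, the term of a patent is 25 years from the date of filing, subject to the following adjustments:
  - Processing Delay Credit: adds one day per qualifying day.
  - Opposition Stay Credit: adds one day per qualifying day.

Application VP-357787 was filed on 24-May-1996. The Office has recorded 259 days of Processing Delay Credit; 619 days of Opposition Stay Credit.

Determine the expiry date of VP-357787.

October 19, 2023

Base term: filing date + 25 years → 24 May 2021.
Processing Delay Credit: +259 days → 7 February 2022.
Opposition Stay Credit: +619 days → 19 October 2023.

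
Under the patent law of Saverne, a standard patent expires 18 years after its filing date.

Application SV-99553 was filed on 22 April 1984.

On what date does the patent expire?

Filing date + 18 years → 22 April 2002.

April 22, 2002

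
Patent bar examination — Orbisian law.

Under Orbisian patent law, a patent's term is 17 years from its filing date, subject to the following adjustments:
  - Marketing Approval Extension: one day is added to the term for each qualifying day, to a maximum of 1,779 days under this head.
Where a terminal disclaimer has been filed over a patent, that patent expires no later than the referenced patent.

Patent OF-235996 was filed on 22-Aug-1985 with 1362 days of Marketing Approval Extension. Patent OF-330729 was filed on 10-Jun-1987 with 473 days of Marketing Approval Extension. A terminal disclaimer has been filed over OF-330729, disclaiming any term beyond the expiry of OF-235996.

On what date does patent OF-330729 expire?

2005-09-26

Natural term of OF-330729:
  Base: filing + 17 years → 10 June 2004.
  Marketing Approval Extension: 473 days (within the 1779-day cap) → +473 days → 26 September 2005.
Expiry of referenced patent OF-235996:
  Base: filing + 17 years → 22 August 2002.
  Marketing Approval Extension: 1362 days (within the 1779-day cap) → +1362 days → 15 May 2006.
Terminal disclaimer: OF-330729 expires on the earlier of 26 September 2005 and 15 May 2006.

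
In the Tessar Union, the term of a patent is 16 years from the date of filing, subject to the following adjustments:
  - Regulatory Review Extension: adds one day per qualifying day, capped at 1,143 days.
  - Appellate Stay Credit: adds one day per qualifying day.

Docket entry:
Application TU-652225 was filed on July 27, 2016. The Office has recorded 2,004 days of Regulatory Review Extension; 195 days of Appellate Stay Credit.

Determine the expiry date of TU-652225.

March 26, 2036

Base term: filing date + 16 years → 27 July 2032.
Regulatory Review Extension: 2004 days claimed exceeds the 1143-day cap, so +1143 days → 13 September 2035.
Appellate Stay Credit: +195 days → 26 March 2036.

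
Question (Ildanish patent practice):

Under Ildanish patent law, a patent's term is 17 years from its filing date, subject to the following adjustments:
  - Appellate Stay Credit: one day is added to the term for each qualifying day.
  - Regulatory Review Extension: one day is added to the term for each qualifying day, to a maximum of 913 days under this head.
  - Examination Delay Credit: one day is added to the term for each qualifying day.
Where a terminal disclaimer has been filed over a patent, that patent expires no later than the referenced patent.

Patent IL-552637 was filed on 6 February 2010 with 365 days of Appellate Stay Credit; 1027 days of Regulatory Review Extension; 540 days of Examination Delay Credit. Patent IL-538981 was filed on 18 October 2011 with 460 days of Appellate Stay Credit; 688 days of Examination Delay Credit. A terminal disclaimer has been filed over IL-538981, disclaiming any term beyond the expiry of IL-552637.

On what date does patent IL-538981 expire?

2031-12-10

Natural term of IL-538981:
  Base: filing + 17 years → 18 October 2028.
  Appellate Stay Credit: +460 days → 21 January 2030.
  Examination Delay Credit: +688 days → 10 December 2031.
Expiry of referenced patent IL-552637:
  Base: filing + 17 years → 6 February 2027.
  Appellate Stay Credit: +365 days → 6 February 2028.
  Regulatory Review Extension: 1027 days claimed exceeds the 913-day cap, so +913 days → 7 August 2030.
  Examination Delay Credit: +540 days → 29 January 2032.
Terminal disclaimer: IL-538981 expires on the earlier of 10 December 2031 and 29 January 2032.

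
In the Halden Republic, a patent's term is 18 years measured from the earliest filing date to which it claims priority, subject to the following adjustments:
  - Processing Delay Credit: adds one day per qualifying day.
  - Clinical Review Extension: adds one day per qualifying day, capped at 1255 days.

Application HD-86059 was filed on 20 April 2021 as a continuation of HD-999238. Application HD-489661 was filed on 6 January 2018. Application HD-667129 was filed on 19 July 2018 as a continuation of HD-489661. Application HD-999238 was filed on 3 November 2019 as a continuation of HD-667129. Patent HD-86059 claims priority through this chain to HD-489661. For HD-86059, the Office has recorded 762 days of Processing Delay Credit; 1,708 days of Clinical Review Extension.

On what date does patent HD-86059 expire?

Earliest priority filing: 6 January 2018.
Base term: 6 January 2018 + 18 years → 6 January 2036.
Processing Delay Credit: +762 days → 6 February 2038.
Clinical Review Extension: 1708 days claimed exceeds the 1255-day cap, so +1255 days → 15 July 2041.

July 15, 2041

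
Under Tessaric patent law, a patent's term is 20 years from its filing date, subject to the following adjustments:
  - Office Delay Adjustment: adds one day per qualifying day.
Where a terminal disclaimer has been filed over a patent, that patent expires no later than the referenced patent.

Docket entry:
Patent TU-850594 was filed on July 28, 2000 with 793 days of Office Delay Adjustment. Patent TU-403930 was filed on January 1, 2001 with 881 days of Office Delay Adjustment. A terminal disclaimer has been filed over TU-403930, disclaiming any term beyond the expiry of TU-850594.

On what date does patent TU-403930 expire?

2022-09-29

Natural term of TU-403930:
  Base: filing + 20 years → 1 January 2021.
  Office Delay Adjustment: +881 days → 1 June 2023.
Expiry of referenced patent TU-850594:
  Base: filing + 20 years → 28 July 2020.
  Office Delay Adjustment: +793 days → 29 September 2022.
Terminal disclaimer: TU-403930 expires on the earlier of 1 June 2023 and 29 September 2022.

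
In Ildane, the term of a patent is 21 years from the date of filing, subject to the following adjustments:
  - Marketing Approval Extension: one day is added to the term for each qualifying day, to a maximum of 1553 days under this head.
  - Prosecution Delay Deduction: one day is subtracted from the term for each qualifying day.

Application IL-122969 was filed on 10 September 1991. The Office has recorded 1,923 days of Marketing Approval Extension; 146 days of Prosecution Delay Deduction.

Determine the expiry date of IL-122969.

2016-07-18

Base term: filing date + 21 years → 10 September 2012.
Marketing Approval Extension: 1923 days claimed exceeds the 1553-day cap, so +1553 days → 11 December 2016.
Prosecution Delay Deduction: −146 days → 18 July 2016.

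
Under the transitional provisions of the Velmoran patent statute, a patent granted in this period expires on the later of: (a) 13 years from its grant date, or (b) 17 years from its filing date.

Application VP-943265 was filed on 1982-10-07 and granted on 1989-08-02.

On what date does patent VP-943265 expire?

(a) grant + 13 years → 2 August 2002.
(b) filing + 17 years → 7 October 1999.
Later of the two: 2 August 2002.

August 2, 2002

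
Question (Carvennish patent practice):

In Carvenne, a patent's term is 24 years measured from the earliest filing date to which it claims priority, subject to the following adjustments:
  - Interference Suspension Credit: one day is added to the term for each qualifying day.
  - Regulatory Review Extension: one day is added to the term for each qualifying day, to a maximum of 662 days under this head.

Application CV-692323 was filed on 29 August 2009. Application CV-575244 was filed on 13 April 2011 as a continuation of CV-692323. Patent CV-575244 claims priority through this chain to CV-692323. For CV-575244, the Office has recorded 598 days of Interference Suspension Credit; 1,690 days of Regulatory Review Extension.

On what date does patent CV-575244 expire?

Earliest priority filing: 29 August 2009.
Base term: 29 August 2009 + 24 years → 29 August 2033.
Interference Suspension Credit: +598 days → 19 April 2035.
Regulatory Review Extension: 1690 days claimed exceeds the 662-day cap, so +662 days → 9 February 2037.

February 9, 2037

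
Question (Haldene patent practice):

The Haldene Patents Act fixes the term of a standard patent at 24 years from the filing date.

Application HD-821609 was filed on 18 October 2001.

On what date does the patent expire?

Filing date + 24 years → 18 October 2025.

2025-10-18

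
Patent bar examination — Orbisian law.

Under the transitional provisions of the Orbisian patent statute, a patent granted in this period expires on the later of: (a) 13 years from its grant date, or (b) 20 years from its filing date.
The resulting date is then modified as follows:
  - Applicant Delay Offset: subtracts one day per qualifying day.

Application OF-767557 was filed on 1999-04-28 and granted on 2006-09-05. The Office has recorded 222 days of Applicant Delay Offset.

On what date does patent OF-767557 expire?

(a) grant + 13 years → 5 September 2019.
(b) filing + 20 years → 28 April 2019.
Later of the two: 5 September 2019.
Applicant Delay Offset: −222 days → 26 January 2019.

January 26, 2019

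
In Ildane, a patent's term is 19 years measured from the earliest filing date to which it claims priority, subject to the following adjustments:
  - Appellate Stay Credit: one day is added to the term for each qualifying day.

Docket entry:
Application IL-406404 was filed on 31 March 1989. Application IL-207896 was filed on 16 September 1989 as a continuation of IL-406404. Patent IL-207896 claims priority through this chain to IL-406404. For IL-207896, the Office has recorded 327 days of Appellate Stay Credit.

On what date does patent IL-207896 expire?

2009-02-21

Earliest priority filing: 31 March 1989.
Base term: 31 March 1989 + 19 years → 31 March 2008.
Appellate Stay Credit: +327 days → 21 February 2009.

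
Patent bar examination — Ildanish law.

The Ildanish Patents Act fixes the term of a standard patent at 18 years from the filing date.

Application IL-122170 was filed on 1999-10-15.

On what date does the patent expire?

Filing date + 18 years → 15 October 2017.

October 15, 2017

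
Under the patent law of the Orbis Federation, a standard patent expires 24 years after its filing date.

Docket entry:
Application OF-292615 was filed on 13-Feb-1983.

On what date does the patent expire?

Filing date + 24 years → 13 February 2007.

February 13, 2007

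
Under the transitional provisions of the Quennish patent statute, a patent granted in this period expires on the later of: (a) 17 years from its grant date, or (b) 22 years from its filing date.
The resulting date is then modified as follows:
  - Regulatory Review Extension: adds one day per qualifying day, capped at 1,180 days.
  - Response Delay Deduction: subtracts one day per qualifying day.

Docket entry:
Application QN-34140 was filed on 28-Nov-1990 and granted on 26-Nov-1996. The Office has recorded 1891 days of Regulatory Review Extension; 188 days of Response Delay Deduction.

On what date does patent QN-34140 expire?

(a) grant + 17 years → 26 November 2013.
(b) filing + 22 years → 28 November 2012.
Later of the two: 26 November 2013.
Regulatory Review Extension: 1891 days claimed exceeds the 1180-day cap, so +1180 days → 18 February 2017.
Response Delay Deduction: −188 days → 14 August 2016.

August 14, 2016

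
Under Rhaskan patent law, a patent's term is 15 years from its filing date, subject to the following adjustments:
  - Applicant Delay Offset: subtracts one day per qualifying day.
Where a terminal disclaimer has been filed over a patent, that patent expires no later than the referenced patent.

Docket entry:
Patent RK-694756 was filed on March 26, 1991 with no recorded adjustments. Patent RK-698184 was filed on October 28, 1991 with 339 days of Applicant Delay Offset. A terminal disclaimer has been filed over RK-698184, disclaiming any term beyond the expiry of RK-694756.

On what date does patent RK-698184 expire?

Natural term of RK-698184:
  Base: filing + 15 years → 28 October 2006.
  Applicant Delay Offset: −339 days → 23 November 2005.
Expiry of referenced patent RK-694756:
  Base: filing + 15 years → 26 March 2006.
Terminal disclaimer: RK-698184 expires on the earlier of 23 November 2005 and 26 March 2006.

2005-11-23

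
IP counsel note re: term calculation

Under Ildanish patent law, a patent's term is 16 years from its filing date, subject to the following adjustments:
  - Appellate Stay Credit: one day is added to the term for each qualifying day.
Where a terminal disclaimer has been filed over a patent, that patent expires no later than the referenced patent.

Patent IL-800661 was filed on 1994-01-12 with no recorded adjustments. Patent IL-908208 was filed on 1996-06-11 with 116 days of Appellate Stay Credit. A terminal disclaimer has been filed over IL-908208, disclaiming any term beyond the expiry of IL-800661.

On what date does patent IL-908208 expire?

Natural term of IL-908208:
  Base: filing + 16 years → 11 June 2012.
  Appellate Stay Credit: +116 days → 5 October 2012.
Expiry of referenced patent IL-800661:
  Base: filing + 16 years → 12 January 2010.
Terminal disclaimer: IL-908208 expires on the earlier of 5 October 2012 and 12 January 2010.

January 12, 2010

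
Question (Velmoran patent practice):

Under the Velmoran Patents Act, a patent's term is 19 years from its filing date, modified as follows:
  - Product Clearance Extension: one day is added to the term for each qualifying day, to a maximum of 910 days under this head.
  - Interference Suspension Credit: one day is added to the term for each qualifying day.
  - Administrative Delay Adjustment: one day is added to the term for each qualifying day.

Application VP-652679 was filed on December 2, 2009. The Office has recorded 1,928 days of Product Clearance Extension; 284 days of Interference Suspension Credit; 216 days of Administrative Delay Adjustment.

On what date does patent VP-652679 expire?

Base term: filing date + 19 years → 2 December 2028.
Product Clearance Extension: 1928 days claimed exceeds the 910-day cap, so +910 days → 31 May 2031.
Interference Suspension Credit: +284 days → 10 March 2032.
Administrative Delay Adjustment: +216 days → 12 October 2032.

October 12, 2032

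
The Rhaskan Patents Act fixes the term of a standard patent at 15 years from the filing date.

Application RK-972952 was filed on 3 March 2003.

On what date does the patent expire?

2018-03-03

Filing date + 15 years → 3 March 2018.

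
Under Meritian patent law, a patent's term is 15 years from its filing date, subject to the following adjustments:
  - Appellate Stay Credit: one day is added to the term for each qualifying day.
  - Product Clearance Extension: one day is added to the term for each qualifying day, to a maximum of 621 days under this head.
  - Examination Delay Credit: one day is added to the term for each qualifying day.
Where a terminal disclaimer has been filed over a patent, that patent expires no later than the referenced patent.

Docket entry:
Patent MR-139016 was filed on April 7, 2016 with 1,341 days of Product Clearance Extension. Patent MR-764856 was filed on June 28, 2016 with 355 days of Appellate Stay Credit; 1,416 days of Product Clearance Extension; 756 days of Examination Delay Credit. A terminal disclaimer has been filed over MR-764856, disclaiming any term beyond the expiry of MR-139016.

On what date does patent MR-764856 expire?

2032-12-18

Natural term of MR-764856:
  Base: filing + 15 years → 28 June 2031.
  Appellate Stay Credit: +355 days → 17 June 2032.
  Product Clearance Extension: 1416 days claimed exceeds the 621-day cap, so +621 days → 28 February 2034.
  Examination Delay Credit: +756 days → 25 March 2036.
Expiry of referenced patent MR-139016:
  Base: filing + 15 years → 7 April 2031.
  Product Clearance Extension: 1341 days claimed exceeds the 621-day cap, so +621 days → 18 December 2032.
Terminal disclaimer: MR-764856 expires on the earlier of 25 March 2036 and 18 December 2032.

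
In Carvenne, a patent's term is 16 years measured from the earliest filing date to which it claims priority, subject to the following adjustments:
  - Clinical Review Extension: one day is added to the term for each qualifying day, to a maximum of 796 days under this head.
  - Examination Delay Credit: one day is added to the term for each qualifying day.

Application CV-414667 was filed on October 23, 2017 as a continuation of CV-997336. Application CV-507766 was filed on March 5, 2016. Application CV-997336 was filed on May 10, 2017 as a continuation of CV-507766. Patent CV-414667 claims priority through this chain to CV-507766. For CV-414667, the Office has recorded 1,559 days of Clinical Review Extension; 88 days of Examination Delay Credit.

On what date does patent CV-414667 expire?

Earliest priority filing: 5 March 2016.
Base term: 5 March 2016 + 16 years → 5 March 2032.
Clinical Review Extension: 1559 days claimed exceeds the 796-day cap, so +796 days → 10 May 2034.
Examination Delay Credit: +88 days → 6 August 2034.

2034-08-06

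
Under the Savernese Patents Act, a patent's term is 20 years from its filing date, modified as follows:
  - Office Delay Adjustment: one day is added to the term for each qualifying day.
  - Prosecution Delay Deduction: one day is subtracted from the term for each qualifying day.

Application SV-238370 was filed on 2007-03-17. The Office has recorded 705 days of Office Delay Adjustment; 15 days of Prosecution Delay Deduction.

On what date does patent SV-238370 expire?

2029-02-04

Base term: filing date + 20 years → 17 March 2027.
Office Delay Adjustment: +705 days → 19 February 2029.
Prosecution Delay Deduction: −15 days → 4 February 2029.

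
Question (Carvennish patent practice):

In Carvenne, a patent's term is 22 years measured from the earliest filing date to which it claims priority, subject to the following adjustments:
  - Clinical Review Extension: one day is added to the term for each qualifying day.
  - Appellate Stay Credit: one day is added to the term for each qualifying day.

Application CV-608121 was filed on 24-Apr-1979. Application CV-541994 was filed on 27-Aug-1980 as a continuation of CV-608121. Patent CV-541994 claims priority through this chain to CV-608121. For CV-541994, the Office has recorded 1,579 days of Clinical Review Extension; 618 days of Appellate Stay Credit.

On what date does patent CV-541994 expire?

Earliest priority filing: 24 April 1979.
Base term: 24 April 1979 + 22 years → 24 April 2001.
Clinical Review Extension: +1579 days → 20 August 2005.
Appellate Stay Credit: +618 days → 30 April 2007.

2007-04-30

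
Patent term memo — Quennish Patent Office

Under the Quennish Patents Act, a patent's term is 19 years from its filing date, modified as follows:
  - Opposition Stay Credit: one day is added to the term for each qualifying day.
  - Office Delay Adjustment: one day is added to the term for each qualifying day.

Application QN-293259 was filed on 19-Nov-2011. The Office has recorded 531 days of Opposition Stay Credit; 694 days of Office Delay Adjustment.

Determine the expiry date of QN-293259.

March 28, 2034

Base term: filing date + 19 years → 19 November 2030.
Opposition Stay Credit: +531 days → 3 May 2032.
Office Delay Adjustment: +694 days → 28 March 2034.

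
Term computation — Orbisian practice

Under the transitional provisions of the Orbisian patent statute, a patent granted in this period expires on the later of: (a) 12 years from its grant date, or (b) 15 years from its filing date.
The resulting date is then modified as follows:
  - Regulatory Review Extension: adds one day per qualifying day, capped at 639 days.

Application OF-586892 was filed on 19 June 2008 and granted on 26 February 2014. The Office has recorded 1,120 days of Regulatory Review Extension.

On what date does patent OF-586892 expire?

November 27, 2027

(a) grant + 12 years → 26 February 2026.
(b) filing + 15 years → 19 June 2023.
Later of the two: 26 February 2026.
Regulatory Review Extension: 1120 days claimed exceeds the 639-day cap, so +639 days → 27 November 2027.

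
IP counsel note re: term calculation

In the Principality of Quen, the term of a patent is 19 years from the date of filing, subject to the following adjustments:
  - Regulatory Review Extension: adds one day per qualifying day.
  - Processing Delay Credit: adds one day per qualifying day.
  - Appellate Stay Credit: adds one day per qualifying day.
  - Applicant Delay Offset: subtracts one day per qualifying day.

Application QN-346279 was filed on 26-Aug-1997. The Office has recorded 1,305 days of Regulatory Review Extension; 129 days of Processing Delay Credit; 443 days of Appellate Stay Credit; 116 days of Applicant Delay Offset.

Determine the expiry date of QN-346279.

Base term: filing date + 19 years → 26 August 2016.
Regulatory Review Extension: +1305 days → 23 March 2020.
Processing Delay Credit: +129 days → 30 July 2020.
Appellate Stay Credit: +443 days → 16 October 2021.
Applicant Delay Offset: −116 days → 22 June 2021.

2021-06-22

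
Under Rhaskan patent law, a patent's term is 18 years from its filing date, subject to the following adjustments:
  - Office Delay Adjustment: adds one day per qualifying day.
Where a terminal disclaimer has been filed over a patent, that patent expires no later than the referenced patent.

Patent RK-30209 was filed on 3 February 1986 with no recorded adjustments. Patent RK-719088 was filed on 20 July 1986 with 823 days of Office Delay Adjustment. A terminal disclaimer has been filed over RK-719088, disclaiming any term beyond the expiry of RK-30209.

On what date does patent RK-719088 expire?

Natural term of RK-719088:
  Base: filing + 18 years → 20 July 2004.
  Office Delay Adjustment: +823 days → 21 October 2006.
Expiry of referenced patent RK-30209:
  Base: filing + 18 years → 3 February 2004.
Terminal disclaimer: RK-719088 expires on the earlier of 21 October 2006 and 3 February 2004.

2004-02-03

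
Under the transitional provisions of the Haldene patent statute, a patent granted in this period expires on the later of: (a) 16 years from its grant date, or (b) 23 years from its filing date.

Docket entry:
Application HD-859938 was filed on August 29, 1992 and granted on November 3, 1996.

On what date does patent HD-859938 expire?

(a) grant + 16 years → 3 November 2012.
(b) filing + 23 years → 29 August 2015.
Later of the two: 29 August 2015.

2015-08-29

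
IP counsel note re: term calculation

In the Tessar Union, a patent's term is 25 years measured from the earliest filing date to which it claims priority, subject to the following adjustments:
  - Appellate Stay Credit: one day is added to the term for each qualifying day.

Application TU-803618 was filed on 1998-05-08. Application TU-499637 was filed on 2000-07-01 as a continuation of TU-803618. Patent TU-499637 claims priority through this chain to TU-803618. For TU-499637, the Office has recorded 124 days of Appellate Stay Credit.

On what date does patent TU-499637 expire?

September 9, 2023

Earliest priority filing: 8 May 1998.
Base term: 8 May 1998 + 25 years → 8 May 2023.
Appellate Stay Credit: +124 days → 9 September 2023.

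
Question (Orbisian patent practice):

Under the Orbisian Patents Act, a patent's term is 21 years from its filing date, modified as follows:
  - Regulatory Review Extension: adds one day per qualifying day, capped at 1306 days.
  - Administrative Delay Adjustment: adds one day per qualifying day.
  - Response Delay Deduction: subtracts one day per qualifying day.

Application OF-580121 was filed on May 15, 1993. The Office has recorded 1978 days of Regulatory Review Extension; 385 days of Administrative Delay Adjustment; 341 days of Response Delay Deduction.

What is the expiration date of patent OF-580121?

Base term: filing date + 21 years → 15 May 2014.
Regulatory Review Extension: 1978 days claimed exceeds the 1306-day cap, so +1306 days → 11 December 2017.
Administrative Delay Adjustment: +385 days → 31 December 2018.
Response Delay Deduction: −341 days → 24 January 2018.

2018-01-24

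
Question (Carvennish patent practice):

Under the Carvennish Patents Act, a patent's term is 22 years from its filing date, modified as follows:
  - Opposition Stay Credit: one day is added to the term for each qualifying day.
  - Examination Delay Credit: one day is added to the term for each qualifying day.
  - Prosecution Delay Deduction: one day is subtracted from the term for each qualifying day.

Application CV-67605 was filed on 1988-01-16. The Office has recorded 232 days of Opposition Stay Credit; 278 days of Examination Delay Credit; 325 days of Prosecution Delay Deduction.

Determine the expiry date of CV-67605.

Base term: filing date + 22 years → 16 January 2010.
Opposition Stay Credit: +232 days → 5 September 2010.
Examination Delay Credit: +278 days → 10 June 2011.
Prosecution Delay Deduction: −325 days → 20 July 2010.

2010-07-20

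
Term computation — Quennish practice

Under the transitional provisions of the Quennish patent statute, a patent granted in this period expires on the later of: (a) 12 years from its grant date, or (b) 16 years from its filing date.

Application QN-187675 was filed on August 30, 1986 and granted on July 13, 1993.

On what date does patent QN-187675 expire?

July 13, 2005

(a) grant + 12 years → 13 July 2005.
(b) filing + 16 years → 30 August 2002.
Later of the two: 13 July 2005.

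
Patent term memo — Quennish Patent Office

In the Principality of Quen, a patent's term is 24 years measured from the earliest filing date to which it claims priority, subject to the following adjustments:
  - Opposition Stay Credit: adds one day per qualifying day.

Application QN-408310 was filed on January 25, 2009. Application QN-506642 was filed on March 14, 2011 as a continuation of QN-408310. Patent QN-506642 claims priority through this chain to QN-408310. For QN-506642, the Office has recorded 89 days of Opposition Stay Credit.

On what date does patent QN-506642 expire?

2033-04-24

Earliest priority filing: 25 January 2009.
Base term: 25 January 2009 + 24 years → 25 January 2033.
Opposition Stay Credit: +89 days → 24 April 2033.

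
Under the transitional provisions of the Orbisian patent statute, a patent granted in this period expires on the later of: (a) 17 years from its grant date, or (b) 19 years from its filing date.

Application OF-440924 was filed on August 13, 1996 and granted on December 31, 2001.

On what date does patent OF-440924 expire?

December 31, 2018

(a) grant + 17 years → 31 December 2018.
(b) filing + 19 years → 13 August 2015.
Later of the two: 31 December 2018.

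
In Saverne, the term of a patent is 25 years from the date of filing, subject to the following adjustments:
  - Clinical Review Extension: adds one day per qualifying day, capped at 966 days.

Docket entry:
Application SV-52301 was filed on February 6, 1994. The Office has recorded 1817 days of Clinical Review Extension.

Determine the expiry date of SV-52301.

2021-09-29

Base term: filing date + 25 years → 6 February 2019.
Clinical Review Extension: 1817 days claimed exceeds the 966-day cap, so +966 days → 29 September 2021.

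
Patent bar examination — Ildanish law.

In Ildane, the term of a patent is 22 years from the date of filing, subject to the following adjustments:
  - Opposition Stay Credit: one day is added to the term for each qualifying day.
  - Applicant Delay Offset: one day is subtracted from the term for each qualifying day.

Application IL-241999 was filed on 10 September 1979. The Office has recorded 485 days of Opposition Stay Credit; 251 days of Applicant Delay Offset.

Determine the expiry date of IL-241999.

Base term: filing date + 22 years → 10 September 2001.
Opposition Stay Credit: +485 days → 8 January 2003.
Applicant Delay Offset: −251 days → 2 May 2002.

2002-05-02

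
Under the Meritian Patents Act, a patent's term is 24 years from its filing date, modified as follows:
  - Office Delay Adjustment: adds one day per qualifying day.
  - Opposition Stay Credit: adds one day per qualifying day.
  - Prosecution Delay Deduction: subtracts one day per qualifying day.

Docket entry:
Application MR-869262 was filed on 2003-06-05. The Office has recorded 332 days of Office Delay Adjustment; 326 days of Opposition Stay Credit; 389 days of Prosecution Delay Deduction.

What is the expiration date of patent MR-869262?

2028-02-29

Base term: filing date + 24 years → 5 June 2027.
Office Delay Adjustment: +332 days → 2 May 2028.
Opposition Stay Credit: +326 days → 24 March 2029.
Prosecution Delay Deduction: −389 days → 29 February 2028.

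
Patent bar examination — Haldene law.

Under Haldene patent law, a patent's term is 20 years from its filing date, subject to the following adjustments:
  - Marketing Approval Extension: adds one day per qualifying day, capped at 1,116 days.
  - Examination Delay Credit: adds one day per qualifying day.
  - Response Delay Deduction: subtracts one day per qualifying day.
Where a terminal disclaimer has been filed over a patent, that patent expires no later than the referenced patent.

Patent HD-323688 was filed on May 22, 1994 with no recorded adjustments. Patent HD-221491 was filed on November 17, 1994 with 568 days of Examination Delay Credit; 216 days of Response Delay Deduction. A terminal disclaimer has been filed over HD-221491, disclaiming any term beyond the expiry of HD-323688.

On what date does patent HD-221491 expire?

Natural term of HD-221491:
  Base: filing + 20 years → 17 November 2014.
  Examination Delay Credit: +568 days → 7 June 2016.
  Response Delay Deduction: −216 days → 4 November 2015.
Expiry of referenced patent HD-323688:
  Base: filing + 20 years → 22 May 2014.
Terminal disclaimer: HD-221491 expires on the earlier of 4 November 2015 and 22 May 2014.

May 22, 2014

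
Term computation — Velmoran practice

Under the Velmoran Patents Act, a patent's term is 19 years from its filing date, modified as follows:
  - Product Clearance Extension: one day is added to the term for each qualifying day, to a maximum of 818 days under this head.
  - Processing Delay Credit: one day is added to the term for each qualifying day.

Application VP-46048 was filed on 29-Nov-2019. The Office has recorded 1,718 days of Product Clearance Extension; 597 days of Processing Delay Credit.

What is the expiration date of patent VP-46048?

October 14, 2042

Base term: filing date + 19 years → 29 November 2038.
Product Clearance Extension: 1718 days claimed exceeds the 818-day cap, so +818 days → 24 February 2041.
Processing Delay Credit: +597 days → 14 October 2042.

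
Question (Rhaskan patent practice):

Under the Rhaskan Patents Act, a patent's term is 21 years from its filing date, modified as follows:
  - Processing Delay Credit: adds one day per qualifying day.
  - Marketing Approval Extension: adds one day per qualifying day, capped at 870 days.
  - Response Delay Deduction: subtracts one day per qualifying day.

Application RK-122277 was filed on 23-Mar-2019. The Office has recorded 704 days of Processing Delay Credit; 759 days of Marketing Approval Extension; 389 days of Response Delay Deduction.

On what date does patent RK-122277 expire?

Base term: filing date + 21 years → 23 March 2040.
Processing Delay Credit: +704 days → 25 February 2042.
Marketing Approval Extension: 759 days (within the 870-day cap) → +759 days → 25 March 2044.
Response Delay Deduction: −389 days → 2 March 2043.

2043-03-02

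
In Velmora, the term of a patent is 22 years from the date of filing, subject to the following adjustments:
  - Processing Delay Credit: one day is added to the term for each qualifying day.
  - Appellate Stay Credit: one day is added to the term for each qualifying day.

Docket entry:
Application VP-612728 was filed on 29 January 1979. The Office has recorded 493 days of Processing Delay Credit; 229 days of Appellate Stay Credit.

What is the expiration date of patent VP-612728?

2003-01-21

Base term: filing date + 22 years → 29 January 2001.
Processing Delay Credit: +493 days → 6 June 2002.
Appellate Stay Credit: +229 days → 21 January 2003.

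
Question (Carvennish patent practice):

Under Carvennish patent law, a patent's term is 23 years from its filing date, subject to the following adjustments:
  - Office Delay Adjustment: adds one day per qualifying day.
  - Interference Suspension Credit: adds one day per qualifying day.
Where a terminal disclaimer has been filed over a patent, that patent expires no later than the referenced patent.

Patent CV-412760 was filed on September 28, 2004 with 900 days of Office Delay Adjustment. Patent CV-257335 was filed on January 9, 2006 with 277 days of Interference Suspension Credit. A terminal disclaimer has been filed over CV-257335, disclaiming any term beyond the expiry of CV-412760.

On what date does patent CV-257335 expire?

2029-10-13

Natural term of CV-257335:
  Base: filing + 23 years → 9 January 2029.
  Interference Suspension Credit: +277 days → 13 October 2029.
Expiry of referenced patent CV-412760:
  Base: filing + 23 years → 28 September 2027.
  Office Delay Adjustment: +900 days → 16 March 2030.
Terminal disclaimer: CV-257335 expires on the earlier of 13 October 2029 and 16 March 2030.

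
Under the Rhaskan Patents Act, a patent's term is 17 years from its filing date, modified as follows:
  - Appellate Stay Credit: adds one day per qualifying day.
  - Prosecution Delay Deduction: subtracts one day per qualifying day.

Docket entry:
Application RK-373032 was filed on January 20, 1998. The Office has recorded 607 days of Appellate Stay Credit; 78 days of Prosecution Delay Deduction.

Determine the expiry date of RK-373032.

Base term: filing date + 17 years → 20 January 2015.
Appellate Stay Credit: +607 days → 18 September 2016.
Prosecution Delay Deduction: −78 days → 2 July 2016.

2016-07-02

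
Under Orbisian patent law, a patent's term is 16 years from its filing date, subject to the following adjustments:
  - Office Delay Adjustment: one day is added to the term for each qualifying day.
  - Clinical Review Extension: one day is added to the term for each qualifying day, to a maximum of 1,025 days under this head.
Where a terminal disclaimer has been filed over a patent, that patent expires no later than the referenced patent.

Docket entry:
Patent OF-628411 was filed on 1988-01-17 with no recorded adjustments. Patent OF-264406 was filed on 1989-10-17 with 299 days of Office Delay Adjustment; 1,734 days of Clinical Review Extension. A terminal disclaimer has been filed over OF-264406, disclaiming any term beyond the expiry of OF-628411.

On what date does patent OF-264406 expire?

2004-01-17

Natural term of OF-264406:
  Base: filing + 16 years → 17 October 2005.
  Office Delay Adjustment: +299 days → 12 August 2006.
  Clinical Review Extension: 1734 days claimed exceeds the 1025-day cap, so +1025 days → 2 June 2009.
Expiry of referenced patent OF-628411:
  Base: filing + 16 years → 17 January 2004.
Terminal disclaimer: OF-264406 expires on the earlier of 2 June 2009 and 17 January 2004.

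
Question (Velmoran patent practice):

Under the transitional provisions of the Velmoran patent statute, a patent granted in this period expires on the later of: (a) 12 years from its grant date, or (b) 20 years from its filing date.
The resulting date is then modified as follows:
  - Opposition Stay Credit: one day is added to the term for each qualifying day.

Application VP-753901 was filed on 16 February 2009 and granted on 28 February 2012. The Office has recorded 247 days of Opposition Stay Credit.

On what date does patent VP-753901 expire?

(a) grant + 12 years → 28 February 2024.
(b) filing + 20 years → 16 February 2029.
Later of the two: 16 February 2029.
Opposition Stay Credit: +247 days → 21 October 2029.

2029-10-21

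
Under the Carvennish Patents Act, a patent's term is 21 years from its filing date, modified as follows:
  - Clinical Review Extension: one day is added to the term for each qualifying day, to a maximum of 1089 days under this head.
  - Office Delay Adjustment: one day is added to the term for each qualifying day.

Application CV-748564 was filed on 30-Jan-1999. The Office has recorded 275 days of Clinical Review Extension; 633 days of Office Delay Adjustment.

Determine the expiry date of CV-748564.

Base term: filing date + 21 years → 30 January 2020.
Clinical Review Extension: 275 days (within the 1089-day cap) → +275 days → 31 October 2020.
Office Delay Adjustment: +633 days → 26 July 2022.

July 26, 2022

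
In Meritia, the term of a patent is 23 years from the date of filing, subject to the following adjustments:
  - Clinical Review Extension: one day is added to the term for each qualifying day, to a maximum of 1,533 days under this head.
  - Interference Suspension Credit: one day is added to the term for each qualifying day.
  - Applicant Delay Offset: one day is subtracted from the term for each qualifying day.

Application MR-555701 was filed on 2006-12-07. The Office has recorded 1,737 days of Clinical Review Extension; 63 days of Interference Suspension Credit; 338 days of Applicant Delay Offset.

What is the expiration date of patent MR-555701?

2033-05-18

Base term: filing date + 23 years → 7 December 2029.
Clinical Review Extension: 1737 days claimed exceeds the 1533-day cap, so +1533 days → 17 February 2034.
Interference Suspension Credit: +63 days → 21 April 2034.
Applicant Delay Offset: −338 days → 18 May 2033.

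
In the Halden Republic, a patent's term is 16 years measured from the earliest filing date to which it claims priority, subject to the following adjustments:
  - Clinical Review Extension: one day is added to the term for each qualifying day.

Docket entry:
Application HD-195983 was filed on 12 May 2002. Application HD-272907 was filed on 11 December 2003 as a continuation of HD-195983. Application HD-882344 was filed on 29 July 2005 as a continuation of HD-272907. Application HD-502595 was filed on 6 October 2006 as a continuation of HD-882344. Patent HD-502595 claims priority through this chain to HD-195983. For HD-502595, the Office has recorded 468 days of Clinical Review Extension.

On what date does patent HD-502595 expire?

August 23, 2019

Earliest priority filing: 12 May 2002.
Base term: 12 May 2002 + 16 years → 12 May 2018.
Clinical Review Extension: +468 days → 23 August 2019.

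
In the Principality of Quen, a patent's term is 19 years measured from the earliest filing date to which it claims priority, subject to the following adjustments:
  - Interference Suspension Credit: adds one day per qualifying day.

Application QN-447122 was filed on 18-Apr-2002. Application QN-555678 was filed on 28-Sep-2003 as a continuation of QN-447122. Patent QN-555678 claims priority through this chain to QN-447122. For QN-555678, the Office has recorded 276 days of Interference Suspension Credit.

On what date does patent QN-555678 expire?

2022-01-19

Earliest priority filing: 18 April 2002.
Base term: 18 April 2002 + 19 years → 18 April 2021.
Interference Suspension Credit: +276 days → 19 January 2022.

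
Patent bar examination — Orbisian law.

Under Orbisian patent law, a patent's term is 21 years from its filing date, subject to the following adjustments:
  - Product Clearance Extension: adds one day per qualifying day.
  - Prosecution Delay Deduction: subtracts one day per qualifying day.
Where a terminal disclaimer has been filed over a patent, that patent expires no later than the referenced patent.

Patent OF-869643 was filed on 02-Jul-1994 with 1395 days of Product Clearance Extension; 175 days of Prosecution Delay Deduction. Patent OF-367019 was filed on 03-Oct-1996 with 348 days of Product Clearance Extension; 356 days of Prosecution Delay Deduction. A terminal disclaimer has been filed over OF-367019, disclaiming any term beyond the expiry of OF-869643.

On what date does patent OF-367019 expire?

September 25, 2017

Natural term of OF-367019:
  Base: filing + 21 years → 3 October 2017.
  Product Clearance Extension: +348 days → 16 September 2018.
  Prosecution Delay Deduction: −356 days → 25 September 2017.
Expiry of referenced patent OF-869643:
  Base: filing + 21 years → 2 July 2015.
  Product Clearance Extension: +1395 days → 27 April 2019.
  Prosecution Delay Deduction: −175 days → 3 November 2018.
Terminal disclaimer: OF-367019 expires on the earlier of 25 September 2017 and 3 November 2018.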